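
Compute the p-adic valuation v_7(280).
v_7(280) = 1

v_7(n) is the largest exponent k such that 7^k divides n. Factor out: 280 = 7^1 · 40. (Sign doesn't affect v_p.) So v_7(280) = 1.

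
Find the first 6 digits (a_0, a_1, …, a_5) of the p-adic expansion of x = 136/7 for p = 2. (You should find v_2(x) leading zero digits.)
(a_0, …, a_5) = (0, 0, 0, 1, 1, 1)

v_2(136/7) = 3, so a_0 = ... = a_2 = 0. Factor out: x = 2^3 · u with u = 17/7 a unit in ℤ_2. Expand u iteratively via a_{v+i} = u_i mod 2, u_{i+1} = (u_i − a_{v+i})/2:
  u_0 = 17/7;  a_3 = 1;  u_1 = (u_0 − 1)/2 = 5/7
  u_1 = 5/7;  a_4 = 1;  u_2 = (u_1 − 1)/2 = -1/7
  u_2 = -1/7;  a_5 = 1;  u_3 = (u_2 − 1)/2 = -4/7
Digits: (0, 0, 0, 1, 1, 1).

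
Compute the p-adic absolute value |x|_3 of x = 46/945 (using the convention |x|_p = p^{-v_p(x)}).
|46/945|_3 = 27

Step 1 — compute v_3(x) by factoring powers of 3 out of the numerator and denominator: v_3(46/945) = -3. Step 2 — apply |x|_p = p^{-v_p(x)} = 3^{3} = 27.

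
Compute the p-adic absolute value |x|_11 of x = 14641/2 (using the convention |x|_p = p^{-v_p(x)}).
|14641/2|_11 = 1/14641

Step 1 — compute v_11(x) by factoring powers of 11 out of the numerator and denominator: v_11(14641/2) = 4. Step 2 — apply |x|_p = p^{-v_p(x)} = 11^{-4} = 1/14641.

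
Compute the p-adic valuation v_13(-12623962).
v_13(-12623962) = 5

v_13(n) is the largest exponent k such that 13^k divides n. Factor out: -12623962 = -13^5 · 34. (Sign doesn't affect v_p.) So v_13(-12623962) = 5.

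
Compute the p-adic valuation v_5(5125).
v_5(5125) = 3

v_5(n) is the largest exponent k such that 5^k divides n. Factor out: 5125 = 5^3 · 41. (Sign doesn't affect v_p.) So v_5(5125) = 3.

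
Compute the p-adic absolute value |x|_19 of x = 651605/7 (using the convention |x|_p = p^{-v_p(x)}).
|651605/7|_19 = 1/130321

Step 1 — compute v_19(x) by factoring powers of 19 out of the numerator and denominator: v_19(651605/7) = 4. Step 2 — apply |x|_p = p^{-v_p(x)} = 19^{-4} = 1/130321.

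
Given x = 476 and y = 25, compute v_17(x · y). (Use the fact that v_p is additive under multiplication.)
v_17(11900) = 1

v_p(x) = 1 (factor: 476 = 17^1 · 28); v_p(y) = 0 (factor: 25 = 17^0 · 25). Additivity: v_p(xy) = v_p(x) + v_p(y) = 1 + 0 = 1. (Direct check: xy = 11900 = 17^1 · (700).)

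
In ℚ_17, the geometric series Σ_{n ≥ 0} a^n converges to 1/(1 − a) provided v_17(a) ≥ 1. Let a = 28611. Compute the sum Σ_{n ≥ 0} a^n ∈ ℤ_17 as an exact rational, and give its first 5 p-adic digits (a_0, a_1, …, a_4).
Σ a^n = 1/(1 − a) = -1/28610;  first 5 digits = (1, 0, 14, 5, 9)

v_17(a) = 2 ≥ 1, so the series converges in ℤ_17 to 1/(1 − a) = 1/(1 − 28611) = -1/28610. Expand this rational in ℤ_17: compute digits iteratively via d_i = x_i mod 17, x_{i+1} = (x_i − d_i)/17. The first 5 digits are (1, 0, 14, 5, 9).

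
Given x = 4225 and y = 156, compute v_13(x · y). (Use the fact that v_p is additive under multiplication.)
v_13(659100) = 3

v_p(x) = 2 (factor: 4225 = 13^2 · 25); v_p(y) = 1 (factor: 156 = 13^1 · 12). Additivity: v_p(xy) = v_p(x) + v_p(y) = 2 + 1 = 3. (Direct check: xy = 659100 = 13^3 · (300).)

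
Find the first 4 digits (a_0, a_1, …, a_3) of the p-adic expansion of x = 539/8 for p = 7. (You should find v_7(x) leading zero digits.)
(a_0, …, a_3) = (0, 0, 4, 4)

v_7(539/8) = 2, so a_0 = ... = a_1 = 0. Factor out: x = 7^2 · u with u = 11/8 a unit in ℤ_7. Expand u iteratively via a_{v+i} = u_i mod 7, u_{i+1} = (u_i − a_{v+i})/7:
  u_0 = 11/8;  a_2 = 4;  u_1 = (u_0 − 4)/7 = -3/8
  u_1 = -3/8;  a_3 = 4;  u_2 = (u_1 − 4)/7 = -5/8
Digits: (0, 0, 4, 4).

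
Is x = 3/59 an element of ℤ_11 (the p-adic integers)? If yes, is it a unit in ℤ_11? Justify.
x ∈ ℤ_11^× (unit); v_11(x) = 0

ℤ_11 = {x ∈ ℚ_11 : v_11(x) ≥ 0} and ℤ_11^× = {x ∈ ℤ_11 : v_11(x) = 0}. Here v_11(3/59) = v_11(num) − v_11(den) = 0; compare against these criteria.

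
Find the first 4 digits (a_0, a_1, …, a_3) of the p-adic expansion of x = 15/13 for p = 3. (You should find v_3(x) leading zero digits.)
(a_0, …, a_3) = (0, 2, 2, 1)

v_3(15/13) = 1, so a_0 = ... = a_0 = 0. Factor out: x = 3^1 · u with u = 5/13 a unit in ℤ_3. Expand u iteratively via a_{v+i} = u_i mod 3, u_{i+1} = (u_i − a_{v+i})/3:
  u_0 = 5/13;  a_1 = 2;  u_1 = (u_0 − 2)/3 = -7/13
  u_1 = -7/13;  a_2 = 2;  u_2 = (u_1 − 2)/3 = -11/13
  u_2 = -11/13;  a_3 = 1;  u_3 = (u_2 − 1)/3 = -8/13
Digits: (0, 2, 2, 1).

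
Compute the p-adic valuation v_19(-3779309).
v_19(-3779309) = 4

v_19(n) is the largest exponent k such that 19^k divides n. Factor out: -3779309 = -19^4 · 29. (Sign doesn't affect v_p.) So v_19(-3779309) = 4.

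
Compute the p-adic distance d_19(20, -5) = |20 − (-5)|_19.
d_19(20, -5) = 1

Step 1 — x − y = 20 − (-5) = 25. Step 2 — v_19(25) = 0 (factor: 25 = (19^0 · 25); the sign does not affect v_p). Step 3 — |x − y|_19 = 19^{0} = 1.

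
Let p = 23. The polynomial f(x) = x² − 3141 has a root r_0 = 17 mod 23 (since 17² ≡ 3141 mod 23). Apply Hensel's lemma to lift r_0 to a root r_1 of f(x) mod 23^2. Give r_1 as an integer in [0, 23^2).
r_1 = 132 (mod 529)

Hensel's recurrence: r_{i+1} = r_i − f(r_i)·(f′(r_i))^{-1} mod 23^{i+2}, with f′(x) = 2x. Iterate:
  r_0 = 17 (mod 23)
  r_1 = 132 (mod 529)
Final: r_1 = 132, and one checks f(r_1) ≡ 0 mod 23^2.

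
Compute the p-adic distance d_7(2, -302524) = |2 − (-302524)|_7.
d_7(2, -302524) = 1/16807

Step 1 — x − y = 2 − (-302524) = 302526. Step 2 — v_7(302526) = 5 (factor: 302526 = (7^5 · 18); the sign does not affect v_p). Step 3 — |x − y|_7 = 7^{-5} = 1/16807.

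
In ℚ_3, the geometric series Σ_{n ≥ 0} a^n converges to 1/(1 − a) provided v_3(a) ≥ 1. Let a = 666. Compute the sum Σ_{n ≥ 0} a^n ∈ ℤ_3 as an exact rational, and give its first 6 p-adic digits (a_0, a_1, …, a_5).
Σ a^n = 1/(1 − a) = -1/665;  first 6 digits = (1, 0, 2, 0, 0, 1)

v_3(a) = 2 ≥ 1, so the series converges in ℤ_3 to 1/(1 − a) = 1/(1 − 666) = -1/665. Expand this rational in ℤ_3: compute digits iteratively via d_i = x_i mod 3, x_{i+1} = (x_i − d_i)/3. The first 6 digits are (1, 0, 2, 0, 0, 1).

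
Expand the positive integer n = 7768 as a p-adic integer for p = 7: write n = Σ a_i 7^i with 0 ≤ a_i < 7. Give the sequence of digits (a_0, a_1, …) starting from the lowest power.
(a_0, a_1, …) = (5, 3, 4, 1, 3)

Repeated division by 7 gives the digits low-to-high: 7768 = 5 + 3·7^1 + 4·7^2 + 1·7^3 + 3·7^4. Digit sequence: (5, 3, 4, 1, 3).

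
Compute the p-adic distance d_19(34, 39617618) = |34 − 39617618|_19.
d_19(34, 39617618) = 1/2476099

Step 1 — x − y = 34 − 39617618 = -39617584. Step 2 — v_19(-39617584) = 5 (factor: -39617584 = −(19^5 · 16); the sign does not affect v_p). Step 3 — |x − y|_19 = 19^{-5} = 1/2476099.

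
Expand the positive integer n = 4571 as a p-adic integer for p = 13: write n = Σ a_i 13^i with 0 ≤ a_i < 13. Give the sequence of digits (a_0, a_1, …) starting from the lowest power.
(a_0, a_1, …) = (8, 0, 1, 2)

Repeated division by 13 gives the digits low-to-high: 4571 = 8 + 1·13^2 + 2·13^3. Digit sequence: (8, 0, 1, 2).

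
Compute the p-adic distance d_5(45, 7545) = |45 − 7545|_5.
d_5(45, 7545) = 1/625

Step 1 — x − y = 45 − 7545 = -7500. Step 2 — v_5(-7500) = 4 (factor: -7500 = −(5^4 · 12); the sign does not affect v_p). Step 3 — |x − y|_5 = 5^{-4} = 1/625.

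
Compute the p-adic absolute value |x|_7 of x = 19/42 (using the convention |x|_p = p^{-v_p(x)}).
|19/42|_7 = 7

Step 1 — compute v_7(x) by factoring powers of 7 out of the numerator and denominator: v_7(19/42) = -1. Step 2 — apply |x|_p = p^{-v_p(x)} = 7^{1} = 7.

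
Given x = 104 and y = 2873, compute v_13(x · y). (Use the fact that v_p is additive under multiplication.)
v_13(298792) = 3

v_p(x) = 1 (factor: 104 = 13^1 · 8); v_p(y) = 2 (factor: 2873 = 13^2 · 17). Additivity: v_p(xy) = v_p(x) + v_p(y) = 1 + 2 = 3. (Direct check: xy = 298792 = 13^3 · (136).)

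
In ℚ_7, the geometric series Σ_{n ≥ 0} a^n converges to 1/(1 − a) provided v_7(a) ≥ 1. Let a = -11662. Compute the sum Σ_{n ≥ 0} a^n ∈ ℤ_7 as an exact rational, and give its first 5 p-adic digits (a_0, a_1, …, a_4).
Σ a^n = 1/(1 − a) = 1/11663;  first 5 digits = (1, 0, 0, 1, 2)

v_7(a) = 3 ≥ 1, so the series converges in ℤ_7 to 1/(1 − a) = 1/(1 − (-11662)) = 1/11663. Expand this rational in ℤ_7: compute digits iteratively via d_i = x_i mod 7, x_{i+1} = (x_i − d_i)/7. The first 5 digits are (1, 0, 0, 1, 2).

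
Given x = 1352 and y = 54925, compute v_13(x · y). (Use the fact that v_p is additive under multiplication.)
v_13(74258600) = 5

v_p(x) = 2 (factor: 1352 = 13^2 · 8); v_p(y) = 3 (factor: 54925 = 13^3 · 25). Additivity: v_p(xy) = v_p(x) + v_p(y) = 2 + 3 = 5. (Direct check: xy = 74258600 = 13^5 · (200).)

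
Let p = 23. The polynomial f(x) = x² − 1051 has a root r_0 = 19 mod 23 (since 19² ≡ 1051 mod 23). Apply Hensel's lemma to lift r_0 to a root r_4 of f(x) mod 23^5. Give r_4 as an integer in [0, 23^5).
r_4 = 94756 (mod 6436343)

Hensel's recurrence: r_{i+1} = r_i − f(r_i)·(f′(r_i))^{-1} mod 23^{i+2}, with f′(x) = 2x. Iterate:
  r_0 = 19 (mod 23)
  r_1 = 65 (mod 529)
  r_2 = 9587 (mod 12167)
  r_3 = 94756 (mod 279841)
  r_4 = 94756 (mod 6436343)
Final: r_4 = 94756, and one checks f(r_4) ≡ 0 mod 23^5.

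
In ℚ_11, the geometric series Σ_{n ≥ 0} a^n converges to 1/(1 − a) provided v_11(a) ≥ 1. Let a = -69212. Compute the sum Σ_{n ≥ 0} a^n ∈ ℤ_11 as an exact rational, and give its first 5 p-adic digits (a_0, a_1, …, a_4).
Σ a^n = 1/(1 − a) = 1/69213;  first 5 digits = (1, 0, 0, 3, 6)

v_11(a) = 3 ≥ 1, so the series converges in ℤ_11 to 1/(1 − a) = 1/(1 − (-69212)) = 1/69213. Expand this rational in ℤ_11: compute digits iteratively via d_i = x_i mod 11, x_{i+1} = (x_i − d_i)/11. The first 5 digits are (1, 0, 0, 3, 6).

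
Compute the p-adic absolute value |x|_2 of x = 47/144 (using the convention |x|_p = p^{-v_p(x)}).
|47/144|_2 = 16

Step 1 — compute v_2(x) by factoring powers of 2 out of the numerator and denominator: v_2(47/144) = -4. Step 2 — apply |x|_p = p^{-v_p(x)} = 2^{4} = 16.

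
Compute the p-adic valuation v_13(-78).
v_13(-78) = 1

v_13(n) is the largest exponent k such that 13^k divides n. Factor out: -78 = -13^1 · 6. (Sign doesn't affect v_p.) So v_13(-78) = 1.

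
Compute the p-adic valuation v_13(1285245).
v_13(1285245) = 4

v_13(n) is the largest exponent k such that 13^k divides n. Factor out: 1285245 = 13^4 · 45. (Sign doesn't affect v_p.) So v_13(1285245) = 4.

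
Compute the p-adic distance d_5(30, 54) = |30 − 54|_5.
d_5(30, 54) = 1

Step 1 — x − y = 30 − 54 = -24. Step 2 — v_5(-24) = 0 (factor: -24 = −(5^0 · 24); the sign does not affect v_p). Step 3 — |x − y|_5 = 5^{0} = 1.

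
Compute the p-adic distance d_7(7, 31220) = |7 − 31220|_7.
d_7(7, 31220) = 1/2401

Step 1 — x − y = 7 − 31220 = -31213. Step 2 — v_7(-31213) = 4 (factor: -31213 = −(7^4 · 13); the sign does not affect v_p). Step 3 — |x − y|_7 = 7^{-4} = 1/2401.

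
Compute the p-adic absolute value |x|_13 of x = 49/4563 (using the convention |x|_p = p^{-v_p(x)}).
|49/4563|_13 = 169

Step 1 — compute v_13(x) by factoring powers of 13 out of the numerator and denominator: v_13(49/4563) = -2. Step 2 — apply |x|_p = p^{-v_p(x)} = 13^{2} = 169.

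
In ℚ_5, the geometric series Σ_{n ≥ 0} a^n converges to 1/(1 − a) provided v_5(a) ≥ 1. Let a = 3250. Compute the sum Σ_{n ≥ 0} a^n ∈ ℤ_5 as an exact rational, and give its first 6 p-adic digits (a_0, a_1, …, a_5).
Σ a^n = 1/(1 − a) = -1/3249;  first 6 digits = (1, 0, 0, 1, 0, 1)

v_5(a) = 3 ≥ 1, so the series converges in ℤ_5 to 1/(1 − a) = 1/(1 − 3250) = -1/3249. Expand this rational in ℤ_5: compute digits iteratively via d_i = x_i mod 5, x_{i+1} = (x_i − d_i)/5. The first 6 digits are (1, 0, 0, 1, 0, 1).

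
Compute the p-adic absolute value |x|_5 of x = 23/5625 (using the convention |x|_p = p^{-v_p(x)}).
|23/5625|_5 = 625

Step 1 — compute v_5(x) by factoring powers of 5 out of the numerator and denominator: v_5(23/5625) = -4. Step 2 — apply |x|_p = p^{-v_p(x)} = 5^{4} = 625.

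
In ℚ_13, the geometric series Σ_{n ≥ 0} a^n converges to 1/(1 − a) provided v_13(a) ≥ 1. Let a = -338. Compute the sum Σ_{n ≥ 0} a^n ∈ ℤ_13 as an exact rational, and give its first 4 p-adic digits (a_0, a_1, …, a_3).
Σ a^n = 1/(1 − a) = 1/339;  first 4 digits = (1, 0, 11, 12)

v_13(a) = 2 ≥ 1, so the series converges in ℤ_13 to 1/(1 − a) = 1/(1 − (-338)) = 1/339. Expand this rational in ℤ_13: compute digits iteratively via d_i = x_i mod 13, x_{i+1} = (x_i − d_i)/13. The first 4 digits are (1, 0, 11, 12).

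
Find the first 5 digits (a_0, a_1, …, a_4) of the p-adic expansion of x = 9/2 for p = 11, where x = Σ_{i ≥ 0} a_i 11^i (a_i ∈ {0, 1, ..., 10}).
(a_0, …, a_4) = (10, 5, 5, 5, 5)

v_11(9/2) = 0 (numerator and denominator both coprime to 11), so x ∈ ℤ_11^×. Compute digits iteratively via a_i = x_i mod 11, x_{i+1} = (x_i − a_i)/11, with x_0 = x:
  x_0 = 9/2;  a_0 = 10;  x_1 = (x_0 − 10)/11 = -1/2
  x_1 = -1/2;  a_1 = 5;  x_2 = (x_1 − 5)/11 = -1/2
  x_2 = -1/2;  a_2 = 5;  x_3 = (x_2 − 5)/11 = -1/2
  x_3 = -1/2;  a_3 = 5;  x_4 = (x_3 − 5)/11 = -1/2
  x_4 = -1/2;  a_4 = 5;  x_5 = (x_4 − 5)/11 = -1/2
Digits: (10, 5, 5, 5, 5).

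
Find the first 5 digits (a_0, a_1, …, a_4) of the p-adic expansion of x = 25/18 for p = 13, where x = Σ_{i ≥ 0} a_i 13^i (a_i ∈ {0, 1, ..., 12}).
(a_0, …, a_4) = (5, 12, 7, 3, 12)

v_13(25/18) = 0 (numerator and denominator both coprime to 13), so x ∈ ℤ_13^×. Compute digits iteratively via a_i = x_i mod 13, x_{i+1} = (x_i − a_i)/13, with x_0 = x:
  x_0 = 25/18;  a_0 = 5;  x_1 = (x_0 − 5)/13 = -5/18
  x_1 = -5/18;  a_1 = 12;  x_2 = (x_1 − 12)/13 = -17/18
  x_2 = -17/18;  a_2 = 7;  x_3 = (x_2 − 7)/13 = -11/18
  x_3 = -11/18;  a_3 = 3;  x_4 = (x_3 − 3)/13 = -5/18
  x_4 = -5/18;  a_4 = 12;  x_5 = (x_4 − 12)/13 = -17/18
Digits: (5, 12, 7, 3, 12).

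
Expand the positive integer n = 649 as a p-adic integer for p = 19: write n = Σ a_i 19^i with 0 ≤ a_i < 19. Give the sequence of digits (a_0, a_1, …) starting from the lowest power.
(a_0, a_1, …) = (3, 15, 1)

Repeated division by 19 gives the digits low-to-high: 649 = 3 + 15·19^1 + 1·19^2. Digit sequence: (3, 15, 1).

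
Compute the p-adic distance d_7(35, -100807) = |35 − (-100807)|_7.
d_7(35, -100807) = 1/16807

Step 1 — x − y = 35 − (-100807) = 100842. Step 2 — v_7(100842) = 5 (factor: 100842 = (7^5 · 6); the sign does not affect v_p). Step 3 — |x − y|_7 = 7^{-5} = 1/16807.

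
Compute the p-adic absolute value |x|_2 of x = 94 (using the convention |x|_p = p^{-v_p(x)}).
|94|_2 = 1/2

Step 1 — compute v_2(x) by factoring powers of 2 out of the numerator and denominator: v_2(94) = 1. Step 2 — apply |x|_p = p^{-v_p(x)} = 2^{-1} = 1/2.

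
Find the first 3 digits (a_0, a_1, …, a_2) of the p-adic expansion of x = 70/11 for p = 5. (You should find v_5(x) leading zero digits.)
(a_0, …, a_2) = (0, 4, 4)

v_5(70/11) = 1, so a_0 = ... = a_0 = 0. Factor out: x = 5^1 · u with u = 14/11 a unit in ℤ_5. Expand u iteratively via a_{v+i} = u_i mod 5, u_{i+1} = (u_i − a_{v+i})/5:
  u_0 = 14/11;  a_1 = 4;  u_1 = (u_0 − 4)/5 = -6/11
  u_1 = -6/11;  a_2 = 4;  u_2 = (u_1 − 4)/5 = -10/11
Digits: (0, 4, 4).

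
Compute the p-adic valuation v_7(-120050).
v_7(-120050) = 4

v_7(n) is the largest exponent k such that 7^k divides n. Factor out: -120050 = -7^4 · 50. (Sign doesn't affect v_p.) So v_7(-120050) = 4.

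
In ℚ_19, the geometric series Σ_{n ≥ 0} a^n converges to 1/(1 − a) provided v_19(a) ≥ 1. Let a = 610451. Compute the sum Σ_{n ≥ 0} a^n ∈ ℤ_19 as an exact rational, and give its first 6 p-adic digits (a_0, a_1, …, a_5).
Σ a^n = 1/(1 − a) = -1/610450;  first 6 digits = (1, 0, 0, 13, 4, 0)

v_19(a) = 3 ≥ 1, so the series converges in ℤ_19 to 1/(1 − a) = 1/(1 − 610451) = -1/610450. Expand this rational in ℤ_19: compute digits iteratively via d_i = x_i mod 19, x_{i+1} = (x_i − d_i)/19. The first 6 digits are (1, 0, 0, 13, 4, 0).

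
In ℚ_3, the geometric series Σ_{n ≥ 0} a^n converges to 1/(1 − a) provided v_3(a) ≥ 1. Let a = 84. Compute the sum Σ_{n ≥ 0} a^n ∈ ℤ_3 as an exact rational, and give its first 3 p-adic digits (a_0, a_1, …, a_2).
Σ a^n = 1/(1 − a) = -1/83;  first 3 digits = (1, 1, 1)

v_3(a) = 1 ≥ 1, so the series converges in ℤ_3 to 1/(1 − a) = 1/(1 − 84) = -1/83. Expand this rational in ℤ_3: compute digits iteratively via d_i = x_i mod 3, x_{i+1} = (x_i − d_i)/3. The first 3 digits are (1, 1, 1).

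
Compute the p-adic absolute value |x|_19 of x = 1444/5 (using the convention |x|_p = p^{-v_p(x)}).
|1444/5|_19 = 1/361

Step 1 — compute v_19(x) by factoring powers of 19 out of the numerator and denominator: v_19(1444/5) = 2. Step 2 — apply |x|_p = p^{-v_p(x)} = 19^{-2} = 1/361.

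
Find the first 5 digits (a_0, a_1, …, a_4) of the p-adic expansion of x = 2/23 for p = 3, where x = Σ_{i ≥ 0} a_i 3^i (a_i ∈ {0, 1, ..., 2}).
(a_0, …, a_4) = (1, 1, 1, 2, 1)

v_3(2/23) = 0 (numerator and denominator both coprime to 3), so x ∈ ℤ_3^×. Compute digits iteratively via a_i = x_i mod 3, x_{i+1} = (x_i − a_i)/3, with x_0 = x:
  x_0 = 2/23;  a_0 = 1;  x_1 = (x_0 − 1)/3 = -7/23
  x_1 = -7/23;  a_1 = 1;  x_2 = (x_1 − 1)/3 = -10/23
  x_2 = -10/23;  a_2 = 1;  x_3 = (x_2 − 1)/3 = -11/23
  x_3 = -11/23;  a_3 = 2;  x_4 = (x_3 − 2)/3 = -19/23
  x_4 = -19/23;  a_4 = 1;  x_5 = (x_4 − 1)/3 = -14/23
Digits: (1, 1, 1, 2, 1).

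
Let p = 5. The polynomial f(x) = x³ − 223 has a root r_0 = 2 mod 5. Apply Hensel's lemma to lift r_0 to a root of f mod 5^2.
r_1 = 22 (mod 25)

Hensel: r_{i+1} = r_i − f(r_i)/f′(r_i) mod 5^{i+2}, where f′(x) = 3x². Iterate:
  r_0 = 2 (mod 5)
  r_1 = 22 (mod 25)
Final: r = 22 with f(r) ≡ 0 mod 5^2.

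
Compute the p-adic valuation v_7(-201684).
v_7(-201684) = 5

v_7(n) is the largest exponent k such that 7^k divides n. Factor out: -201684 = -7^5 · 12. (Sign doesn't affect v_p.) So v_7(-201684) = 5.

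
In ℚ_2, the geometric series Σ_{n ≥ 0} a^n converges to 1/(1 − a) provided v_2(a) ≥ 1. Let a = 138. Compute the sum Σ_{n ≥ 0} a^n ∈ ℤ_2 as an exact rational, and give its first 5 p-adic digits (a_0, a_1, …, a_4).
Σ a^n = 1/(1 − a) = -1/137;  first 5 digits = (1, 1, 1, 0, 0)

v_2(a) = 1 ≥ 1, so the series converges in ℤ_2 to 1/(1 − a) = 1/(1 − 138) = -1/137. Expand this rational in ℤ_2: compute digits iteratively via d_i = x_i mod 2, x_{i+1} = (x_i − d_i)/2. The first 5 digits are (1, 1, 1, 0, 0).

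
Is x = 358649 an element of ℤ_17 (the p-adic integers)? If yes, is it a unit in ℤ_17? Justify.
x ∈ ℤ_17 but not a unit; v_17(x) = 3 > 0

ℤ_17 = {x ∈ ℚ_17 : v_17(x) ≥ 0} and ℤ_17^× = {x ∈ ℤ_17 : v_17(x) = 0}. Here v_17(358649) = v_17(num) − v_17(den) = 3; compare against these criteria.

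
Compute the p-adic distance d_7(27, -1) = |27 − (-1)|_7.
d_7(27, -1) = 1/7

Step 1 — x − y = 27 − (-1) = 28. Step 2 — v_7(28) = 1 (factor: 28 = (7^1 · 4); the sign does not affect v_p). Step 3 — |x − y|_7 = 7^{-1} = 1/7.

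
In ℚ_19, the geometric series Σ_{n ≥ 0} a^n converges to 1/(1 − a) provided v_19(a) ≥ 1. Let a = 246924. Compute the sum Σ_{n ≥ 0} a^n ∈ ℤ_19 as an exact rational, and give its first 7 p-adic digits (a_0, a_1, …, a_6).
Σ a^n = 1/(1 − a) = -1/246923;  first 7 digits = (1, 0, 0, 17, 1, 0, 4)

v_19(a) = 3 ≥ 1, so the series converges in ℤ_19 to 1/(1 − a) = 1/(1 − 246924) = -1/246923. Expand this rational in ℤ_19: compute digits iteratively via d_i = x_i mod 19, x_{i+1} = (x_i − d_i)/19. The first 7 digits are (1, 0, 0, 17, 1, 0, 4).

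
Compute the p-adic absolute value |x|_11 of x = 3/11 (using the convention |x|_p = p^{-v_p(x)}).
|3/11|_11 = 11

Step 1 — compute v_11(x) by factoring powers of 11 out of the numerator and denominator: v_11(3/11) = -1. Step 2 — apply |x|_p = p^{-v_p(x)} = 11^{1} = 11.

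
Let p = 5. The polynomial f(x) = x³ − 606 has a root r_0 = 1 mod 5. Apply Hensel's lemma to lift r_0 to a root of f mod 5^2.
r_1 = 11 (mod 25)

Hensel: r_{i+1} = r_i − f(r_i)/f′(r_i) mod 5^{i+2}, where f′(x) = 3x². Iterate:
  r_0 = 1 (mod 5)
  r_1 = 11 (mod 25)
Final: r = 11 with f(r) ≡ 0 mod 5^2.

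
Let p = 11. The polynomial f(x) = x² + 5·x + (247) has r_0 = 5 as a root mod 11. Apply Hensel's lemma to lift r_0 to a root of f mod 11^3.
r_2 = 566 (mod 1331)

Hensel: r_{i+1} = r_i − f(r_i)·(f′(r_i))^{-1} mod 11^{i+2}, f′(x) = 2x + 5. Iterate:
  r_0 = 5 (mod 11)
  r_1 = 82 (mod 121)
  r_2 = 566 (mod 1331)
Final: r = 566 satisfies f(r) ≡ 0 mod 11^3.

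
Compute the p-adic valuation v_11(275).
v_11(275) = 1

v_11(n) is the largest exponent k such that 11^k divides n. Factor out: 275 = 11^1 · 25. (Sign doesn't affect v_p.) So v_11(275) = 1.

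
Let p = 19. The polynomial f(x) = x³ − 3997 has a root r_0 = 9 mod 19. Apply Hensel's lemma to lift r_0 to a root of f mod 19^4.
r_3 = 126264 (mod 130321)

Hensel: r_{i+1} = r_i − f(r_i)/f′(r_i) mod 19^{i+2}, where f′(x) = 3x². Iterate:
  r_0 = 9 (mod 19)
  r_1 = 275 (mod 361)
  r_2 = 2802 (mod 6859)
  r_3 = 126264 (mod 130321)
Final: r = 126264 with f(r) ≡ 0 mod 19^4.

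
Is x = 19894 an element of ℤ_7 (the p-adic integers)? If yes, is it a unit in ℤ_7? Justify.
x ∈ ℤ_7 but not a unit; v_7(x) = 3 > 0

ℤ_7 = {x ∈ ℚ_7 : v_7(x) ≥ 0} and ℤ_7^× = {x ∈ ℤ_7 : v_7(x) = 0}. Here v_7(19894) = v_7(num) − v_7(den) = 3; compare against these criteria.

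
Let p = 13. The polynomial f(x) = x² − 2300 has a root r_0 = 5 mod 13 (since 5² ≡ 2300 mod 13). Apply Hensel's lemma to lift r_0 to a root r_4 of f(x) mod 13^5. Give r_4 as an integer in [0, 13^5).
r_4 = 264464 (mod 371293)

Hensel's recurrence: r_{i+1} = r_i − f(r_i)·(f′(r_i))^{-1} mod 13^{i+2}, with f′(x) = 2x. Iterate:
  r_0 = 5 (mod 13)
  r_1 = 148 (mod 169)
  r_2 = 824 (mod 2197)
  r_3 = 7415 (mod 28561)
  r_4 = 264464 (mod 371293)
Final: r_4 = 264464, and one checks f(r_4) ≡ 0 mod 13^5.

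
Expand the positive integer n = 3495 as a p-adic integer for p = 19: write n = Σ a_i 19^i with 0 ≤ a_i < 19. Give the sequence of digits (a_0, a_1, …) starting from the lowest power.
(a_0, a_1, …) = (18, 12, 9)

Repeated division by 19 gives the digits low-to-high: 3495 = 18 + 12·19^1 + 9·19^2. Digit sequence: (18, 12, 9).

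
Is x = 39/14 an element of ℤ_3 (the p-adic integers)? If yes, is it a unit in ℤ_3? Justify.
x ∈ ℤ_3 but not a unit; v_3(x) = 1 > 0

ℤ_3 = {x ∈ ℚ_3 : v_3(x) ≥ 0} and ℤ_3^× = {x ∈ ℤ_3 : v_3(x) = 0}. Here v_3(39/14) = v_3(num) − v_3(den) = 1; compare against these criteria.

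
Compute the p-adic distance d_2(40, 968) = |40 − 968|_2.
d_2(40, 968) = 1/32

Step 1 — x − y = 40 − 968 = -928. Step 2 — v_2(-928) = 5 (factor: -928 = −(2^5 · 29); the sign does not affect v_p). Step 3 — |x − y|_2 = 2^{-5} = 1/32.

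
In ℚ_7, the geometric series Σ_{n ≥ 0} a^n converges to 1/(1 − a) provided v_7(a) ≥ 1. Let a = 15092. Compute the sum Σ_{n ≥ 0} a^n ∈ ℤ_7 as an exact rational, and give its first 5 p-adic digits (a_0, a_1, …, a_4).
Σ a^n = 1/(1 − a) = -1/15091;  first 5 digits = (1, 0, 0, 2, 6)

v_7(a) = 3 ≥ 1, so the series converges in ℤ_7 to 1/(1 − a) = 1/(1 − 15092) = -1/15091. Expand this rational in ℤ_7: compute digits iteratively via d_i = x_i mod 7, x_{i+1} = (x_i − d_i)/7. The first 5 digits are (1, 0, 0, 2, 6).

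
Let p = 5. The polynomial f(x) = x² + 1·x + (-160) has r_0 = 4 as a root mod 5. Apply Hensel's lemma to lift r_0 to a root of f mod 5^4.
r_3 = 314 (mod 625)

Hensel: r_{i+1} = r_i − f(r_i)·(f′(r_i))^{-1} mod 5^{i+2}, f′(x) = 2x + 1. Iterate:
  r_0 = 4 (mod 5)
  r_1 = 14 (mod 25)
  r_2 = 64 (mod 125)
  r_3 = 314 (mod 625)
Final: r = 314 satisfies f(r) ≡ 0 mod 5^4.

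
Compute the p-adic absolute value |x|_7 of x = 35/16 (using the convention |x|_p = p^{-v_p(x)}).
|35/16|_7 = 1/7

Step 1 — compute v_7(x) by factoring powers of 7 out of the numerator and denominator: v_7(35/16) = 1. Step 2 — apply |x|_p = p^{-v_p(x)} = 7^{-1} = 1/7.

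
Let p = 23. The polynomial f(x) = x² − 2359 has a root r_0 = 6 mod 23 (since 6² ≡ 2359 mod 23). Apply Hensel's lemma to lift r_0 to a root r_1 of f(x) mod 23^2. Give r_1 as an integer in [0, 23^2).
r_1 = 420 (mod 529)

Hensel's recurrence: r_{i+1} = r_i − f(r_i)·(f′(r_i))^{-1} mod 23^{i+2}, with f′(x) = 2x. Iterate:
  r_0 = 6 (mod 23)
  r_1 = 420 (mod 529)
Final: r_1 = 420, and one checks f(r_1) ≡ 0 mod 23^2.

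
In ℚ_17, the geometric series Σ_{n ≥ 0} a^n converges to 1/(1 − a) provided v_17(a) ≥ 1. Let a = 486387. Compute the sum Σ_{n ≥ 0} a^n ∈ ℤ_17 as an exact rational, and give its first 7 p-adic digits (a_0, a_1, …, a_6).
Σ a^n = 1/(1 − a) = -1/486386;  first 7 digits = (1, 0, 0, 14, 5, 0, 9)

v_17(a) = 3 ≥ 1, so the series converges in ℤ_17 to 1/(1 − a) = 1/(1 − 486387) = -1/486386. Expand this rational in ℤ_17: compute digits iteratively via d_i = x_i mod 17, x_{i+1} = (x_i − d_i)/17. The first 7 digits are (1, 0, 0, 14, 5, 0, 9).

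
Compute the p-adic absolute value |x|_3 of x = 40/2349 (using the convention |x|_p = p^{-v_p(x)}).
|40/2349|_3 = 81

Step 1 — compute v_3(x) by factoring powers of 3 out of the numerator and denominator: v_3(40/2349) = -4. Step 2 — apply |x|_p = p^{-v_p(x)} = 3^{4} = 81.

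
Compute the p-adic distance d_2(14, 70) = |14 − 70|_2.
d_2(14, 70) = 1/8

Step 1 — x − y = 14 − 70 = -56. Step 2 — v_2(-56) = 3 (factor: -56 = −(2^3 · 7); the sign does not affect v_p). Step 3 — |x − y|_2 = 2^{-3} = 1/8.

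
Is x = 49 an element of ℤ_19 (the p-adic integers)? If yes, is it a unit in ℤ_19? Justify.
x ∈ ℤ_19^× (unit); v_19(x) = 0

ℤ_19 = {x ∈ ℚ_19 : v_19(x) ≥ 0} and ℤ_19^× = {x ∈ ℤ_19 : v_19(x) = 0}. Here v_19(49) = v_19(num) − v_19(den) = 0; compare against these criteria.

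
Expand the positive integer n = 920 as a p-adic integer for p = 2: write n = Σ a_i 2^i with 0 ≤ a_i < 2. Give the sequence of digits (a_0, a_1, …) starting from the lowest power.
(a_0, a_1, …) = (0, 0, 0, 1, 1, 0, 0, 1, 1, 1)

Repeated division by 2 gives the digits low-to-high: 920 = 1·2^3 + 1·2^4 + 1·2^7 + 1·2^8 + 1·2^9. Digit sequence: (0, 0, 0, 1, 1, 0, 0, 1, 1, 1).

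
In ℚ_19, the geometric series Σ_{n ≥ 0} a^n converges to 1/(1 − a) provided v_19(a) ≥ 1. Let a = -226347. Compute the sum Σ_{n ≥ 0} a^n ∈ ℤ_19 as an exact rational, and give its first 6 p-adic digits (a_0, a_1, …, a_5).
Σ a^n = 1/(1 − a) = 1/226348;  first 6 digits = (1, 0, 0, 5, 17, 18)

v_19(a) = 3 ≥ 1, so the series converges in ℤ_19 to 1/(1 − a) = 1/(1 − (-226347)) = 1/226348. Expand this rational in ℤ_19: compute digits iteratively via d_i = x_i mod 19, x_{i+1} = (x_i − d_i)/19. The first 6 digits are (1, 0, 0, 5, 17, 18).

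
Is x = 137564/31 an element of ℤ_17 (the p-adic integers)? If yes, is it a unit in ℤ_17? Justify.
x ∈ ℤ_17 but not a unit; v_17(x) = 3 > 0

ℤ_17 = {x ∈ ℚ_17 : v_17(x) ≥ 0} and ℤ_17^× = {x ∈ ℤ_17 : v_17(x) = 0}. Here v_17(137564/31) = v_17(num) − v_17(den) = 3; compare against these criteria.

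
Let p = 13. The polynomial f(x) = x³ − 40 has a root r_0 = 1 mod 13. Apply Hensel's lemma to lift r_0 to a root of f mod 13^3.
r_2 = 2042 (mod 2197)

Hensel: r_{i+1} = r_i − f(r_i)/f′(r_i) mod 13^{i+2}, where f′(x) = 3x². Iterate:
  r_0 = 1 (mod 13)
  r_1 = 14 (mod 169)
  r_2 = 2042 (mod 2197)
Final: r = 2042 with f(r) ≡ 0 mod 13^3.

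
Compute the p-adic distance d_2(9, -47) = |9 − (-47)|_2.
d_2(9, -47) = 1/8

Step 1 — x − y = 9 − (-47) = 56. Step 2 — v_2(56) = 3 (factor: 56 = (2^3 · 7); the sign does not affect v_p). Step 3 — |x − y|_2 = 2^{-3} = 1/8.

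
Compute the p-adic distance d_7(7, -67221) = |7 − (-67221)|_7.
d_7(7, -67221) = 1/16807

Step 1 — x − y = 7 − (-67221) = 67228. Step 2 — v_7(67228) = 5 (factor: 67228 = (7^5 · 4); the sign does not affect v_p). Step 3 — |x − y|_7 = 7^{-5} = 1/16807.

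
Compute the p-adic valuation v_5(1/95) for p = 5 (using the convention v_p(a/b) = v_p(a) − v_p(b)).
v_5(1/95) = -1

Factor powers of 5 from the numerator and denominator of the reduced fraction: 1 = 5^0 · 1 and 95 = 5^1 · 19. Apply v_p(a/b) = v_p(a) − v_p(b): v_5(1/95) = 0 − 1 = -1.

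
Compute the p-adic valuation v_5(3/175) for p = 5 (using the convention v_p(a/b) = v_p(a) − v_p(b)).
v_5(3/175) = -2

Factor powers of 5 from the numerator and denominator of the reduced fraction: 3 = 5^0 · 3 and 175 = 5^2 · 7. Apply v_p(a/b) = v_p(a) − v_p(b): v_5(3/175) = 0 − 2 = -2.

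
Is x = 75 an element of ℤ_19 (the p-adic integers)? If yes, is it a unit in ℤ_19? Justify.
x ∈ ℤ_19^× (unit); v_19(x) = 0

ℤ_19 = {x ∈ ℚ_19 : v_19(x) ≥ 0} and ℤ_19^× = {x ∈ ℤ_19 : v_19(x) = 0}. Here v_19(75) = v_19(num) − v_19(den) = 0; compare against these criteria.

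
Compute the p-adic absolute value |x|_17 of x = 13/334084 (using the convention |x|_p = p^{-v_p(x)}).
|13/334084|_17 = 83521

Step 1 — compute v_17(x) by factoring powers of 17 out of the numerator and denominator: v_17(13/334084) = -4. Step 2 — apply |x|_p = p^{-v_p(x)} = 17^{4} = 83521.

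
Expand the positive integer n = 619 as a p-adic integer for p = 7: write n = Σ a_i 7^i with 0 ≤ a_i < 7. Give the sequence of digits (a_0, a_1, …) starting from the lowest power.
(a_0, a_1, …) = (3, 4, 5, 1)

Repeated division by 7 gives the digits low-to-high: 619 = 3 + 4·7^1 + 5·7^2 + 1·7^3. Digit sequence: (3, 4, 5, 1).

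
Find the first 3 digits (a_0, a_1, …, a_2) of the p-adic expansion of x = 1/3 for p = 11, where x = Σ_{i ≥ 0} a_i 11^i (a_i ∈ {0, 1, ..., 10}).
(a_0, …, a_2) = (4, 7, 3)

v_11(1/3) = 0 (numerator and denominator both coprime to 11), so x ∈ ℤ_11^×. Compute digits iteratively via a_i = x_i mod 11, x_{i+1} = (x_i − a_i)/11, with x_0 = x:
  x_0 = 1/3;  a_0 = 4;  x_1 = (x_0 − 4)/11 = -1/3
  x_1 = -1/3;  a_1 = 7;  x_2 = (x_1 − 7)/11 = -2/3
  x_2 = -2/3;  a_2 = 3;  x_3 = (x_2 − 3)/11 = -1/3
Digits: (4, 7, 3).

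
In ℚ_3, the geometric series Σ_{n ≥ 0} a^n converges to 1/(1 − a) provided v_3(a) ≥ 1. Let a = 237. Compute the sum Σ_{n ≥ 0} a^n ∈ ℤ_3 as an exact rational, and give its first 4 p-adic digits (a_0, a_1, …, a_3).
Σ a^n = 1/(1 − a) = -1/236;  first 4 digits = (1, 1, 0, 2)

v_3(a) = 1 ≥ 1, so the series converges in ℤ_3 to 1/(1 − a) = 1/(1 − 237) = -1/236. Expand this rational in ℤ_3: compute digits iteratively via d_i = x_i mod 3, x_{i+1} = (x_i − d_i)/3. The first 4 digits are (1, 1, 0, 2).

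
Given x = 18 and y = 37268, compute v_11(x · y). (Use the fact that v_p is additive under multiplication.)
v_11(670824) = 3

v_p(x) = 0 (factor: 18 = 11^0 · 18); v_p(y) = 3 (factor: 37268 = 11^3 · 28). Additivity: v_p(xy) = v_p(x) + v_p(y) = 0 + 3 = 3. (Direct check: xy = 670824 = 11^3 · (504).)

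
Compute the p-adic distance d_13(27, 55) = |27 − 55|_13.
d_13(27, 55) = 1

Step 1 — x − y = 27 − 55 = -28. Step 2 — v_13(-28) = 0 (factor: -28 = −(13^0 · 28); the sign does not affect v_p). Step 3 — |x − y|_13 = 13^{0} = 1.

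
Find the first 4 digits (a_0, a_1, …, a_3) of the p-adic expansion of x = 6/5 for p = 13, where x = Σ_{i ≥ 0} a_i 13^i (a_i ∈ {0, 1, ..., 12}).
(a_0, …, a_3) = (9, 2, 5, 10)

v_13(6/5) = 0 (numerator and denominator both coprime to 13), so x ∈ ℤ_13^×. Compute digits iteratively via a_i = x_i mod 13, x_{i+1} = (x_i − a_i)/13, with x_0 = x:
  x_0 = 6/5;  a_0 = 9;  x_1 = (x_0 − 9)/13 = -3/5
  x_1 = -3/5;  a_1 = 2;  x_2 = (x_1 − 2)/13 = -1/5
  x_2 = -1/5;  a_2 = 5;  x_3 = (x_2 − 5)/13 = -2/5
  x_3 = -2/5;  a_3 = 10;  x_4 = (x_3 − 10)/13 = -4/5
Digits: (9, 2, 5, 10).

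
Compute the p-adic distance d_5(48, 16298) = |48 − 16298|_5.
d_5(48, 16298) = 1/625

Step 1 — x − y = 48 − 16298 = -16250. Step 2 — v_5(-16250) = 4 (factor: -16250 = −(5^4 · 26); the sign does not affect v_p). Step 3 — |x − y|_5 = 5^{-4} = 1/625.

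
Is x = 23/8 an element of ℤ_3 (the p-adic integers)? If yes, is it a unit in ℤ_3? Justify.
x ∈ ℤ_3^× (unit); v_3(x) = 0

ℤ_3 = {x ∈ ℚ_3 : v_3(x) ≥ 0} and ℤ_3^× = {x ∈ ℤ_3 : v_3(x) = 0}. Here v_3(23/8) = v_3(num) − v_3(den) = 0; compare against these criteria.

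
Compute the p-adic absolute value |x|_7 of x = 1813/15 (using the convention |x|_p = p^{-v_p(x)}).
|1813/15|_7 = 1/49

Step 1 — compute v_7(x) by factoring powers of 7 out of the numerator and denominator: v_7(1813/15) = 2. Step 2 — apply |x|_p = p^{-v_p(x)} = 7^{-2} = 1/49.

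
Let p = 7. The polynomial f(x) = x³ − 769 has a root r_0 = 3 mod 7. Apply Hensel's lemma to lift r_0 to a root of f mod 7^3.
r_2 = 192 (mod 343)

Hensel: r_{i+1} = r_i − f(r_i)/f′(r_i) mod 7^{i+2}, where f′(x) = 3x². Iterate:
  r_0 = 3 (mod 7)
  r_1 = 45 (mod 49)
  r_2 = 192 (mod 343)
Final: r = 192 with f(r) ≡ 0 mod 7^3.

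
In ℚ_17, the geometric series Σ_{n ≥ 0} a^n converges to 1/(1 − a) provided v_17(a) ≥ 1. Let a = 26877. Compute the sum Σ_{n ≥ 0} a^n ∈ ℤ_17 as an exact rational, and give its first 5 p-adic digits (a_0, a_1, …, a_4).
Σ a^n = 1/(1 − a) = -1/26876;  first 5 digits = (1, 0, 8, 5, 13)

v_17(a) = 2 ≥ 1, so the series converges in ℤ_17 to 1/(1 − a) = 1/(1 − 26877) = -1/26876. Expand this rational in ℤ_17: compute digits iteratively via d_i = x_i mod 17, x_{i+1} = (x_i − d_i)/17. The first 5 digits are (1, 0, 8, 5, 13).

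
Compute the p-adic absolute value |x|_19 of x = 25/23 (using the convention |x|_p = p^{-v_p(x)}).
|25/23|_19 = 1

Step 1 — compute v_19(x) by factoring powers of 19 out of the numerator and denominator: v_19(25/23) = 0. Step 2 — apply |x|_p = p^{-v_p(x)} = 19^{0} = 1.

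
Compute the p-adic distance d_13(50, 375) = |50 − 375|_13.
d_13(50, 375) = 1/13

Step 1 — x − y = 50 − 375 = -325. Step 2 — v_13(-325) = 1 (factor: -325 = −(13^1 · 25); the sign does not affect v_p). Step 3 — |x − y|_13 = 13^{-1} = 1/13.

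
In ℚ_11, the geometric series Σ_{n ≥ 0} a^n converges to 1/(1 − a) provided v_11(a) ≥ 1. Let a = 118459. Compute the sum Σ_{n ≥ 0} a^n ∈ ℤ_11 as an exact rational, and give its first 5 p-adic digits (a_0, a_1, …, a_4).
Σ a^n = 1/(1 − a) = -1/118458;  first 5 digits = (1, 0, 0, 1, 8)

v_11(a) = 3 ≥ 1, so the series converges in ℤ_11 to 1/(1 − a) = 1/(1 − 118459) = -1/118458. Expand this rational in ℤ_11: compute digits iteratively via d_i = x_i mod 11, x_{i+1} = (x_i − d_i)/11. The first 5 digits are (1, 0, 0, 1, 8).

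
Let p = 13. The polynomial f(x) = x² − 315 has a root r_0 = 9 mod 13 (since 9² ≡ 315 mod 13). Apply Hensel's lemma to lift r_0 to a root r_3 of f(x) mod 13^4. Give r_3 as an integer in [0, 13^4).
r_3 = 16246 (mod 28561)

Hensel's recurrence: r_{i+1} = r_i − f(r_i)·(f′(r_i))^{-1} mod 13^{i+2}, with f′(x) = 2x. Iterate:
  r_0 = 9 (mod 13)
  r_1 = 22 (mod 169)
  r_2 = 867 (mod 2197)
  r_3 = 16246 (mod 28561)
Final: r_3 = 16246, and one checks f(r_3) ≡ 0 mod 13^4.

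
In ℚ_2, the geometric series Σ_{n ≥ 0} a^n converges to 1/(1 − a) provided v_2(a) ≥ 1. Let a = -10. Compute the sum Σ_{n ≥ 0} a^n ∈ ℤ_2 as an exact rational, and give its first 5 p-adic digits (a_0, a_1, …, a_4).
Σ a^n = 1/(1 − a) = 1/11;  first 5 digits = (1, 1, 0, 0, 0)

v_2(a) = 1 ≥ 1, so the series converges in ℤ_2 to 1/(1 − a) = 1/(1 − (-10)) = 1/11. Expand this rational in ℤ_2: compute digits iteratively via d_i = x_i mod 2, x_{i+1} = (x_i − d_i)/2. The first 5 digits are (1, 1, 0, 0, 0).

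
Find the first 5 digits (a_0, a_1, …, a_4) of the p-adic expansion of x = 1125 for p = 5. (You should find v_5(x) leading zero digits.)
(a_0, …, a_4) = (0, 0, 0, 4, 1)

v_5(1125) = 3, so a_0 = ... = a_2 = 0. Factor out: x = 5^3 · u with u = 9 a unit in ℤ_5. Expand u iteratively via a_{v+i} = u_i mod 5, u_{i+1} = (u_i − a_{v+i})/5:
  u_0 = 9;  a_3 = 4;  u_1 = (u_0 − 4)/5 = 1
  u_1 = 1;  a_4 = 1;  u_2 = (u_1 − 1)/5 = 0
Digits: (0, 0, 0, 4, 1).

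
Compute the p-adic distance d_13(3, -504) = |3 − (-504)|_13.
d_13(3, -504) = 1/169

Step 1 — x − y = 3 − (-504) = 507. Step 2 — v_13(507) = 2 (factor: 507 = (13^2 · 3); the sign does not affect v_p). Step 3 — |x − y|_13 = 13^{-2} = 1/169.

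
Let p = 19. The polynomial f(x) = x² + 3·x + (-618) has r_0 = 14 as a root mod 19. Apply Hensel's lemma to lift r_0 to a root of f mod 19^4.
r_3 = 41320 (mod 130321)

Hensel: r_{i+1} = r_i − f(r_i)·(f′(r_i))^{-1} mod 19^{i+2}, f′(x) = 2x + 3. Iterate:
  r_0 = 14 (mod 19)
  r_1 = 166 (mod 361)
  r_2 = 166 (mod 6859)
  r_3 = 41320 (mod 130321)
Final: r = 41320 satisfies f(r) ≡ 0 mod 19^4.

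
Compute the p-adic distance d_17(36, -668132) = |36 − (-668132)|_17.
d_17(36, -668132) = 1/83521

Step 1 — x − y = 36 − (-668132) = 668168. Step 2 — v_17(668168) = 4 (factor: 668168 = (17^4 · 8); the sign does not affect v_p). Step 3 — |x − y|_17 = 17^{-4} = 1/83521.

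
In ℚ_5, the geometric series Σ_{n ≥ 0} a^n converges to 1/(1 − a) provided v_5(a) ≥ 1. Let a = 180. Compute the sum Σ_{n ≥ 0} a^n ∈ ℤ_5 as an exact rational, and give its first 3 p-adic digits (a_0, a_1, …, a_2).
Σ a^n = 1/(1 − a) = -1/179;  first 3 digits = (1, 1, 3)

v_5(a) = 1 ≥ 1, so the series converges in ℤ_5 to 1/(1 − a) = 1/(1 − 180) = -1/179. Expand this rational in ℤ_5: compute digits iteratively via d_i = x_i mod 5, x_{i+1} = (x_i − d_i)/5. The first 3 digits are (1, 1, 3).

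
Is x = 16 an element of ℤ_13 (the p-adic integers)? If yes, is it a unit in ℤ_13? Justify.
x ∈ ℤ_13^× (unit); v_13(x) = 0

ℤ_13 = {x ∈ ℚ_13 : v_13(x) ≥ 0} and ℤ_13^× = {x ∈ ℤ_13 : v_13(x) = 0}. Here v_13(16) = v_13(num) − v_13(den) = 0; compare against these criteria.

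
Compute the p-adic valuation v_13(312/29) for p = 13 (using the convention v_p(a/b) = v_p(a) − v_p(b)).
v_13(312/29) = 1

Factor powers of 13 from the numerator and denominator of the reduced fraction: 312 = 13^1 · 24 and 29 = 13^0 · 29. Apply v_p(a/b) = v_p(a) − v_p(b): v_13(312/29) = 1 − 0 = 1.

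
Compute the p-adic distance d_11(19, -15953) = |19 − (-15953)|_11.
d_11(19, -15953) = 1/1331

Step 1 — x − y = 19 − (-15953) = 15972. Step 2 — v_11(15972) = 3 (factor: 15972 = (11^3 · 12); the sign does not affect v_p). Step 3 — |x − y|_11 = 11^{-3} = 1/1331.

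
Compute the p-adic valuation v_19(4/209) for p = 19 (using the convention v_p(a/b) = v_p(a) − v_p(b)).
v_19(4/209) = -1

Factor powers of 19 from the numerator and denominator of the reduced fraction: 4 = 19^0 · 4 and 209 = 19^1 · 11. Apply v_p(a/b) = v_p(a) − v_p(b): v_19(4/209) = 0 − 1 = -1.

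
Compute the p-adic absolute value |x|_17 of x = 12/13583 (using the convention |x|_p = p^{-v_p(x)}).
|12/13583|_17 = 289

Step 1 — compute v_17(x) by factoring powers of 17 out of the numerator and denominator: v_17(12/13583) = -2. Step 2 — apply |x|_p = p^{-v_p(x)} = 17^{2} = 289.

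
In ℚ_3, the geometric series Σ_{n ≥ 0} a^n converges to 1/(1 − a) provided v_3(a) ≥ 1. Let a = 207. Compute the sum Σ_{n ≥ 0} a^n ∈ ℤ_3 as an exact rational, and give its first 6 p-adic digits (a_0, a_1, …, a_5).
Σ a^n = 1/(1 − a) = -1/206;  first 6 digits = (1, 0, 2, 1, 0, 0)

v_3(a) = 2 ≥ 1, so the series converges in ℤ_3 to 1/(1 − a) = 1/(1 − 207) = -1/206. Expand this rational in ℤ_3: compute digits iteratively via d_i = x_i mod 3, x_{i+1} = (x_i − d_i)/3. The first 6 digits are (1, 0, 2, 1, 0, 0).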